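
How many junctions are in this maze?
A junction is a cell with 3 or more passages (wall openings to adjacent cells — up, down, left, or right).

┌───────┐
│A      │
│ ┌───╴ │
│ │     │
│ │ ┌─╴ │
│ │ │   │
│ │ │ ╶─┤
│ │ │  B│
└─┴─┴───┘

Checking each cell for number of passages:

Junctions found (3+ passages):
  (1, 3): 3 passages
Total junctions: 1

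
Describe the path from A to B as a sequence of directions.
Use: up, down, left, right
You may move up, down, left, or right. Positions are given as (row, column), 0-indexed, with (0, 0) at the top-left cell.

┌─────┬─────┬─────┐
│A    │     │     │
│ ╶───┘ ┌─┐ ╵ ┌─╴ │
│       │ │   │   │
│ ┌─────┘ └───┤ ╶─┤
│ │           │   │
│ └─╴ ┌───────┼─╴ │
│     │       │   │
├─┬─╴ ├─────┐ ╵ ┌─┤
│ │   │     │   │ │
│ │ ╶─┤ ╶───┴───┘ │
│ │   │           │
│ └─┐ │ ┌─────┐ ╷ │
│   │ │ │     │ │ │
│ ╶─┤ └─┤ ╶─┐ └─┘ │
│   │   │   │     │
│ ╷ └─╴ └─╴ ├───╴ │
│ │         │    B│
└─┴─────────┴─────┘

Finding the path and converting it to directions:
Path through cells: (0,0) → (1,0) → (2,0) → (3,0) → (3,1) → (3,2) → (4,2) → (4,1) → (5,1) → (5,2) → (6,2) → (7,2) → (7,3) → (8,3) → (8,4) → (8,5) → (7,5) → (7,4) → (6,4) → (6,5) → (6,6) → (7,6) → (7,7) → (7,8) → (8,8)
Directions: down, down, down, right, right, down, left, down, right, down, down, right, down, right, right, up, left, up, right, right, down, right, right, down

Solution:

┌─────┬─────┬─────┐
│A    │     │     │
│ ╶───┘ ┌─┐ ╵ ┌─╴ │
│↓      │ │   │   │
│ ┌─────┘ └───┤ ╶─┤
│↓│           │   │
│ └─╴ ┌───────┼─╴ │
│↳ → ↓│       │   │
├─┬─╴ ├─────┐ ╵ ┌─┤
│ │↓ ↲│     │   │ │
│ │ ╶─┤ ╶───┴───┘ │
│ │↳ ↓│           │
│ └─┐ │ ┌─────┐ ╷ │
│   │↓│ │↱ → ↓│ │ │
│ ╶─┤ └─┤ ╶─┐ └─┘ │
│   │↳ ↓│↑ ↰│↳ → ↓│
│ ╷ └─╴ └─╴ ├───╴ │
│ │    ↳ → ↑│    B│
└─┴─────────┴─────┘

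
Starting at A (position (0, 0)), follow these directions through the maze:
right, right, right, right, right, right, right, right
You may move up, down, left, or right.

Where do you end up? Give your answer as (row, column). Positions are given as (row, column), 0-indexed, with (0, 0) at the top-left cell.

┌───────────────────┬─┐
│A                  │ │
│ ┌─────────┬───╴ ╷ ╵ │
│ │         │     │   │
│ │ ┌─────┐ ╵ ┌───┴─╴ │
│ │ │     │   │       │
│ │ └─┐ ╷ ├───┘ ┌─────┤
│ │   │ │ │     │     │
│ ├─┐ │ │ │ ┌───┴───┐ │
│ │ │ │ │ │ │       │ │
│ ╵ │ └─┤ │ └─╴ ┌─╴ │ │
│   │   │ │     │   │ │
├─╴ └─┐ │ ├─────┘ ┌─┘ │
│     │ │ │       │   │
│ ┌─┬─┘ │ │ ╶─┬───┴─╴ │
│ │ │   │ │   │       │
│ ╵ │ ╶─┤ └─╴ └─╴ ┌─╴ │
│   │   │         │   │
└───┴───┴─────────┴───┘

Following directions step by step:
Start: (0, 0)
  right: (0, 0) → (0, 1)
  right: (0, 1) → (0, 2)
  right: (0, 2) → (0, 3)
  right: (0, 3) → (0, 4)
  right: (0, 4) → (0, 5)
  right: (0, 5) → (0, 6)
  right: (0, 6) → (0, 7)
  right: (0, 7) → (0, 8)
Final position: (0, 8)

Path taken:

┌───────────────────┬─┐
│A → → → → → → → B  │ │
│ ┌─────────┬───╴ ╷ ╵ │
│ │         │     │   │
│ │ ┌─────┐ ╵ ┌───┴─╴ │
│ │ │     │   │       │
│ │ └─┐ ╷ ├───┘ ┌─────┤
│ │   │ │ │     │     │
│ ├─┐ │ │ │ ┌───┴───┐ │
│ │ │ │ │ │ │       │ │
│ ╵ │ └─┤ │ └─╴ ┌─╴ │ │
│   │   │ │     │   │ │
├─╴ └─┐ │ ├─────┘ ┌─┘ │
│     │ │ │       │   │
│ ┌─┬─┘ │ │ ╶─┬───┴─╴ │
│ │ │   │ │   │       │
│ ╵ │ ╶─┤ └─╴ └─╴ ┌─╴ │
│   │   │         │   │
└───┴───┴─────────┴───┘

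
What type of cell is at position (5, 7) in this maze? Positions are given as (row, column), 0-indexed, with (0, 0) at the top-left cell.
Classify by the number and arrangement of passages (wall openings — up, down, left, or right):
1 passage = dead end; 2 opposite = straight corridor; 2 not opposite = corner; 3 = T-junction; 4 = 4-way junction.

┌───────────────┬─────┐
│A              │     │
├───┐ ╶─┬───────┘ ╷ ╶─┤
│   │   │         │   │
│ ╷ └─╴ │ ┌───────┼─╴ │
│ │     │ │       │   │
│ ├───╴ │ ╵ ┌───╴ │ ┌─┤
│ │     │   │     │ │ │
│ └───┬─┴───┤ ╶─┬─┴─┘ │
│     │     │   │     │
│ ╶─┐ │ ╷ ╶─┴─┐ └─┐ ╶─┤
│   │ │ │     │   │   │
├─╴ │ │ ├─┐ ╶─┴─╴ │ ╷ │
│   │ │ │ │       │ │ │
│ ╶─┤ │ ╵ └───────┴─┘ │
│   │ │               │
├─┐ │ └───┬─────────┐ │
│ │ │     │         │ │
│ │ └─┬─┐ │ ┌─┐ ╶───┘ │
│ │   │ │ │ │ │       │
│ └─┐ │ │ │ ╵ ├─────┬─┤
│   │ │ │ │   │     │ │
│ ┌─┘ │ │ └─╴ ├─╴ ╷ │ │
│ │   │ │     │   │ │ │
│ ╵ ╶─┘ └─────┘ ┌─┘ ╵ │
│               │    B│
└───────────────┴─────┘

Checking cell at (5, 7):
Number of passages: 2
Cell type: corner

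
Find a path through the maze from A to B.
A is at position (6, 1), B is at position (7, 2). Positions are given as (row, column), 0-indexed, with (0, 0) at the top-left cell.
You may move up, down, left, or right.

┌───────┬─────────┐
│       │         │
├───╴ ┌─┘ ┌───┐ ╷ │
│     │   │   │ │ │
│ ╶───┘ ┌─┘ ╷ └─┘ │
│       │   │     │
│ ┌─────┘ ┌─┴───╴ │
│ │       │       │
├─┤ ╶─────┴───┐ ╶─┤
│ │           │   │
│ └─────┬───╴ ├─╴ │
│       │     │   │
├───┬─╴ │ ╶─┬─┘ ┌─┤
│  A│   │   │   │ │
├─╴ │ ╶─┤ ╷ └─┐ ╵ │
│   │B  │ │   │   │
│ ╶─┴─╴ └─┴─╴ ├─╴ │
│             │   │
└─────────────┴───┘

Finding the shortest path from (6, 1) to (7, 2):
Path length: 8 steps
Directions: down → left → down → right → right → right → up → left

Solution:

┌───────┬─────────┐
│       │         │
├───╴ ┌─┘ ┌───┐ ╷ │
│     │   │   │ │ │
│ ╶───┘ ┌─┘ ╷ └─┘ │
│       │   │     │
│ ┌─────┘ ┌─┴───╴ │
│ │       │       │
├─┤ ╶─────┴───┐ ╶─┤
│ │           │   │
│ └─────┬───╴ ├─╴ │
│       │     │   │
├───┬─╴ │ ╶─┬─┘ ┌─┤
│  A│   │   │   │ │
├─╴ │ ╶─┤ ╷ └─┐ ╵ │
│↓ ↲│B ↰│ │   │   │
│ ╶─┴─╴ └─┴─╴ ├─╴ │
│↳ → → ↑      │   │
└─────────────┴───┘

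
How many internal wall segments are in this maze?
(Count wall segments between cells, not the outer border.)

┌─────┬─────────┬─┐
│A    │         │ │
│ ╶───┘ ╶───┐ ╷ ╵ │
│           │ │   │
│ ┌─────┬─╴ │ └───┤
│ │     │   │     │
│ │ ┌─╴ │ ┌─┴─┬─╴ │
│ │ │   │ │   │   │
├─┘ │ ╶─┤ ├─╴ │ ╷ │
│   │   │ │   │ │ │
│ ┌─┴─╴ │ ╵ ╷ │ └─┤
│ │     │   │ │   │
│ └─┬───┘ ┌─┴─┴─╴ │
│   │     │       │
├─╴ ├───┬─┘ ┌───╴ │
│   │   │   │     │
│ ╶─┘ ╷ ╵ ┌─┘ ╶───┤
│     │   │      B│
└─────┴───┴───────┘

Counting internal wall segments:
Total internal walls: 64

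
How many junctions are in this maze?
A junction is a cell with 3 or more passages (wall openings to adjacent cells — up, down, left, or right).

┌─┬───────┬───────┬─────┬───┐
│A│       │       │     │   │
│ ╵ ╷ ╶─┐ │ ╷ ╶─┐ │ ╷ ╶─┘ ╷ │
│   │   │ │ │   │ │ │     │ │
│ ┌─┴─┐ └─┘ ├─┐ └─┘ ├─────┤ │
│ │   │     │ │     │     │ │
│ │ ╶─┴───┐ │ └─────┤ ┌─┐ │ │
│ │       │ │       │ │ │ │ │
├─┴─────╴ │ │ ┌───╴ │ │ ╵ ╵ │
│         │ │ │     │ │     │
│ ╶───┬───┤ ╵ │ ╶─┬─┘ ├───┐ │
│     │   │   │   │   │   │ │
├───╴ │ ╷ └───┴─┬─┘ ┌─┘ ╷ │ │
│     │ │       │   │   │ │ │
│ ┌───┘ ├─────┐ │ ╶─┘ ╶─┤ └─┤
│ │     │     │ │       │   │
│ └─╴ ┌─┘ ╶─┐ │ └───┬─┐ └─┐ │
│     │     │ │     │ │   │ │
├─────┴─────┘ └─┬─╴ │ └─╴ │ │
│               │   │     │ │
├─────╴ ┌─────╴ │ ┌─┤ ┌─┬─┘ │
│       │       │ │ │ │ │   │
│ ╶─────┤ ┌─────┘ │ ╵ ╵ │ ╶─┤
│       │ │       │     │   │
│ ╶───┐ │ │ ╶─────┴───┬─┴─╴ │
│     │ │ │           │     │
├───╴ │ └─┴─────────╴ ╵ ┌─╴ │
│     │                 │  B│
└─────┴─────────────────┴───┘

Checking each cell for number of passages:

Junctions found (3+ passages):
  (0, 2): 3 passages
  (0, 6): 3 passages
  (0, 10): 3 passages
  (1, 0): 3 passages
  (2, 5): 3 passages
  (3, 6): 3 passages
  (4, 12): 3 passages
  (4, 13): 3 passages
  (7, 2): 3 passages
  (7, 10): 3 passages
  (8, 4): 3 passages
  (9, 3): 3 passages
  (9, 6): 3 passages
  (9, 10): 3 passages
  (11, 0): 3 passages
  (11, 10): 3 passages
  (12, 13): 3 passages
  (13, 10): 3 passages
Total junctions: 18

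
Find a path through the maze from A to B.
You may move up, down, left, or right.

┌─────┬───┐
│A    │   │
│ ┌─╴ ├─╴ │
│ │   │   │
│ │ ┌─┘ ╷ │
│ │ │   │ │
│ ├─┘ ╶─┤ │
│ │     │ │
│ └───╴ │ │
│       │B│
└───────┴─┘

Finding the shortest path through the maze:
Path length: 16 steps
Directions: down → down → down → down → right → right → right → up → left → up → right → up → right → down → down → down

Solution:

┌─────┬───┐
│A    │   │
│ ┌─╴ ├─╴ │
│↓│   │↱ ↓│
│ │ ┌─┘ ╷ │
│↓│ │↱ ↑│↓│
│ ├─┘ ╶─┤ │
│↓│  ↑ ↰│↓│
│ └───╴ │ │
│↳ → → ↑│B│
└───────┴─┘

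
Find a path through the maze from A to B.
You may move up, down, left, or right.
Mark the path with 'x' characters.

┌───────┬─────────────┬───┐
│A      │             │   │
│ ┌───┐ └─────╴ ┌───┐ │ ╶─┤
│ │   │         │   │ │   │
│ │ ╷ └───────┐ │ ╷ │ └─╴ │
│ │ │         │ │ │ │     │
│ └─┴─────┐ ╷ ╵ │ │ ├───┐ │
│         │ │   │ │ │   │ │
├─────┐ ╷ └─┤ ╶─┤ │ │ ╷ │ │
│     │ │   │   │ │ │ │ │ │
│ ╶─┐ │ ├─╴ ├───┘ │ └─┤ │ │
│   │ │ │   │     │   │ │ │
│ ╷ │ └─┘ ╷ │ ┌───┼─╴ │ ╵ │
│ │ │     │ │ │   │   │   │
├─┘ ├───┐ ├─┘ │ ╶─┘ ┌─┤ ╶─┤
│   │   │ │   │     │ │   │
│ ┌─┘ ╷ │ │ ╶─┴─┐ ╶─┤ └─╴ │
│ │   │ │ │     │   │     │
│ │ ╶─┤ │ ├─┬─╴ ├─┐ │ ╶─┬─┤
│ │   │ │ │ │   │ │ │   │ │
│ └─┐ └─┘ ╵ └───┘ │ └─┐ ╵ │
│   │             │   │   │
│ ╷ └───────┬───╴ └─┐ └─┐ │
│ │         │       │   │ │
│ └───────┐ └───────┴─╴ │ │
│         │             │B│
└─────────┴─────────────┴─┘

Finding the shortest path through the maze:
Path length: 32 steps
Directions: right → right → right → down → right → right → right → right → up → right → right → right → down → down → right → right → down → down → down → down → left → down → right → down → left → left → down → right → down → right → down → down

Solution:

┌───────┬─────────────┬───┐
│A x x x│      x x x x│   │
│ ┌───┐ └─────╴ ┌───┐ │ ╶─┤
│ │   │x x x x x│   │x│   │
│ │ ╷ └───────┐ │ ╷ │ └─╴ │
│ │ │         │ │ │ │x x x│
│ └─┴─────┐ ╷ ╵ │ │ ├───┐ │
│         │ │   │ │ │   │x│
├─────┐ ╷ └─┤ ╶─┤ │ │ ╷ │ │
│     │ │   │   │ │ │ │ │x│
│ ╶─┐ │ ├─╴ ├───┘ │ └─┤ │ │
│   │ │ │   │     │   │ │x│
│ ╷ │ └─┘ ╷ │ ┌───┼─╴ │ ╵ │
│ │ │     │ │ │   │   │x x│
├─┘ ├───┐ ├─┘ │ ╶─┘ ┌─┤ ╶─┤
│   │   │ │   │     │ │x x│
│ ┌─┘ ╷ │ │ ╶─┴─┐ ╶─┤ └─╴ │
│ │   │ │ │     │   │x x x│
│ │ ╶─┤ │ ├─┬─╴ ├─┐ │ ╶─┬─┤
│ │   │ │ │ │   │ │ │x x│ │
│ └─┐ └─┘ ╵ └───┘ │ └─┐ ╵ │
│   │             │   │x x│
│ ╷ └───────┬───╴ └─┐ └─┐ │
│ │         │       │   │x│
│ └───────┐ └───────┴─╴ │ │
│         │             │B│
└─────────┴─────────────┴─┘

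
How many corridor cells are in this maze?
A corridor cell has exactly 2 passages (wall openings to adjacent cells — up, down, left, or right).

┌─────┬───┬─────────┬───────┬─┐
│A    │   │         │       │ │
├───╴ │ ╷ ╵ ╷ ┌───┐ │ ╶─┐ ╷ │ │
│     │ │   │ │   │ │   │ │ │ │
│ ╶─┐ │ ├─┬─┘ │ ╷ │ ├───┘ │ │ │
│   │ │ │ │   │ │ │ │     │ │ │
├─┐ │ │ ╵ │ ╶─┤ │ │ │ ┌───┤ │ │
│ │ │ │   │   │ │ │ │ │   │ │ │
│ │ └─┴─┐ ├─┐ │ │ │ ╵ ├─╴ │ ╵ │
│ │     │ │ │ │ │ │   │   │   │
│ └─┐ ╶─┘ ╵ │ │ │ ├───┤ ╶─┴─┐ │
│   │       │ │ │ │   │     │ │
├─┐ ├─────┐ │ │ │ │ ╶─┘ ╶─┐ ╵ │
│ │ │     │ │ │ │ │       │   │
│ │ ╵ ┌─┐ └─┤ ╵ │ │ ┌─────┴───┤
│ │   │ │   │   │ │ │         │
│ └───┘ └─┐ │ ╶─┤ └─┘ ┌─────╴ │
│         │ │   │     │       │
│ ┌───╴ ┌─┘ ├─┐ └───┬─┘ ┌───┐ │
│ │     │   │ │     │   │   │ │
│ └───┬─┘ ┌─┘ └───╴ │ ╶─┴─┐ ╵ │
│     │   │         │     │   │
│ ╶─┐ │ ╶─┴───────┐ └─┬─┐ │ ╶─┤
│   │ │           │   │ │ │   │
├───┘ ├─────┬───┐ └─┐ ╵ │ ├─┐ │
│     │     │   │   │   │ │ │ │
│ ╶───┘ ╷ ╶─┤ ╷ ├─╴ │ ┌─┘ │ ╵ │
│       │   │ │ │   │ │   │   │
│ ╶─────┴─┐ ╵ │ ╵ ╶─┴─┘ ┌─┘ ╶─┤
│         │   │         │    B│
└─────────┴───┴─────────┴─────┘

Counting cells with exactly 2 passages:
Total corridor cells: 172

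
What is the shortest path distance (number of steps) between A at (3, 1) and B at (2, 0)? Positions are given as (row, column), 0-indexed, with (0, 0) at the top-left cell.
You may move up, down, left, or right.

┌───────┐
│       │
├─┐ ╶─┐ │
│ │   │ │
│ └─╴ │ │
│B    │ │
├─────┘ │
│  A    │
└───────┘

Finding path from (3, 1) to (2, 0):
Path: (3,1) → (3,2) → (3,3) → (2,3) → (1,3) → (0,3) → (0,2) → (0,1) → (1,1) → (1,2) → (2,2) → (2,1) → (2,0)
Distance: 12 steps

Solution:

┌───────┐
│  ↓ ← ↰│
├─┐ ╶─┐ │
│ │↳ ↓│↑│
│ └─╴ │ │
│B ← ↲│↑│
├─────┘ │
│  A → ↑│
└───────┘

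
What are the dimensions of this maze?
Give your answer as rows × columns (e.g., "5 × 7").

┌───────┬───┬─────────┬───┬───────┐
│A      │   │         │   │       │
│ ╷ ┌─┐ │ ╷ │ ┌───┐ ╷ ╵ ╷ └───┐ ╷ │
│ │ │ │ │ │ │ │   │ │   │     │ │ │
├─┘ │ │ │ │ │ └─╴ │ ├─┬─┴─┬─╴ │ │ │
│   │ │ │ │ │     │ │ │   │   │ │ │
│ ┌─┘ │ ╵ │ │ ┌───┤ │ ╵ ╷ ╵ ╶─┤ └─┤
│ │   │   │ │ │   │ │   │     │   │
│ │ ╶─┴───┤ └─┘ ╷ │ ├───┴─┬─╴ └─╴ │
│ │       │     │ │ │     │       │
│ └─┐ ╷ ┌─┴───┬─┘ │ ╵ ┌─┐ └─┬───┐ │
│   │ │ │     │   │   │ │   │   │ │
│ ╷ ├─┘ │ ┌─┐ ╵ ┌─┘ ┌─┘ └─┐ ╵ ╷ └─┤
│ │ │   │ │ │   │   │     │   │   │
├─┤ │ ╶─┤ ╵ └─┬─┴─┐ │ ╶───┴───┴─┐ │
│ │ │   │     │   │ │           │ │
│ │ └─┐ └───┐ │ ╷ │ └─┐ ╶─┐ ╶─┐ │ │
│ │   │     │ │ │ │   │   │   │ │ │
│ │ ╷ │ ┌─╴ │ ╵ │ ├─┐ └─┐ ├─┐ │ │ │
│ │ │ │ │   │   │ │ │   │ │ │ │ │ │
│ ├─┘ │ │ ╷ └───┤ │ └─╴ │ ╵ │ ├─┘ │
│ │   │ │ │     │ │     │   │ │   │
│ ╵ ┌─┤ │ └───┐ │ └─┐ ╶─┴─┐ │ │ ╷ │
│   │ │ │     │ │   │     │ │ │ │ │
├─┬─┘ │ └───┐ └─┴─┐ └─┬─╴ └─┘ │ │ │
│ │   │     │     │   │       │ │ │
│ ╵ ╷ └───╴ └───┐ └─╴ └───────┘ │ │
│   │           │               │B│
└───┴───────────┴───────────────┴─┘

Counting the maze dimensions:
Rows (vertical): 14
Columns (horizontal): 17
Dimensions: 14 × 17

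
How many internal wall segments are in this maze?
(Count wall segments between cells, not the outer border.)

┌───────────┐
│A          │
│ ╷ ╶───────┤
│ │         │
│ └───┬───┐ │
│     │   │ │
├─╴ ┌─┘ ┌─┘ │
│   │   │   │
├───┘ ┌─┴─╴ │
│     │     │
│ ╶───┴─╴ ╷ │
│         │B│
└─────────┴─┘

Counting internal wall segments:
Total internal walls: 25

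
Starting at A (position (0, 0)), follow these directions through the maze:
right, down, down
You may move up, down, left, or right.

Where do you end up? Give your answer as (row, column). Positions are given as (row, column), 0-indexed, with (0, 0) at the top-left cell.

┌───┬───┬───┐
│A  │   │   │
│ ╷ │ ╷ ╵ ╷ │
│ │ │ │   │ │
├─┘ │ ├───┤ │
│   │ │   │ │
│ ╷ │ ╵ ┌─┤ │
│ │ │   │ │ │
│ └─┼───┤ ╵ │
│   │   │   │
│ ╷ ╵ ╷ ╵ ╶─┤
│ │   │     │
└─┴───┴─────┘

Following directions step by step:
Start: (0, 0)
  right: (0, 0) → (0, 1)
  down: (0, 1) → (1, 1)
  down: (1, 1) → (2, 1)
Final position: (2, 1)

Path taken:

┌───┬───┬───┐
│A ↓│   │   │
│ ╷ │ ╷ ╵ ╷ │
│ │↓│ │   │ │
├─┘ │ ├───┤ │
│  B│ │   │ │
│ ╷ │ ╵ ┌─┤ │
│ │ │   │ │ │
│ └─┼───┤ ╵ │
│   │   │   │
│ ╷ ╵ ╷ ╵ ╶─┤
│ │   │     │
└─┴───┴─────┘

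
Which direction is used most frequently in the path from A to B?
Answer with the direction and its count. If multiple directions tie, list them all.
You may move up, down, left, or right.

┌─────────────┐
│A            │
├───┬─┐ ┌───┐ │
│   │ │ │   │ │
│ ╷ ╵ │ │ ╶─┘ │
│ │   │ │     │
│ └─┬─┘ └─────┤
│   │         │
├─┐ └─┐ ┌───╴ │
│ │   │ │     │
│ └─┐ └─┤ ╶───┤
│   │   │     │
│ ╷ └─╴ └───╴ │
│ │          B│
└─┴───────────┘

Directions: right, right, right, down, down, down, right, right, right, down, left, left, down, right, right, down
Counts: {'right': 8, 'down': 6, 'left': 2}
Most common: right (8 times)

Solution:

┌─────────────┐
│A → → ↓      │
├───┬─┐ ┌───┐ │
│   │ │↓│   │ │
│ ╷ ╵ │ │ ╶─┘ │
│ │   │↓│     │
│ └─┬─┘ └─────┤
│   │  ↳ → → ↓│
├─┐ └─┐ ┌───╴ │
│ │   │ │↓ ← ↲│
│ └─┐ └─┤ ╶───┤
│   │   │↳ → ↓│
│ ╷ └─╴ └───╴ │
│ │          B│
└─┴───────────┘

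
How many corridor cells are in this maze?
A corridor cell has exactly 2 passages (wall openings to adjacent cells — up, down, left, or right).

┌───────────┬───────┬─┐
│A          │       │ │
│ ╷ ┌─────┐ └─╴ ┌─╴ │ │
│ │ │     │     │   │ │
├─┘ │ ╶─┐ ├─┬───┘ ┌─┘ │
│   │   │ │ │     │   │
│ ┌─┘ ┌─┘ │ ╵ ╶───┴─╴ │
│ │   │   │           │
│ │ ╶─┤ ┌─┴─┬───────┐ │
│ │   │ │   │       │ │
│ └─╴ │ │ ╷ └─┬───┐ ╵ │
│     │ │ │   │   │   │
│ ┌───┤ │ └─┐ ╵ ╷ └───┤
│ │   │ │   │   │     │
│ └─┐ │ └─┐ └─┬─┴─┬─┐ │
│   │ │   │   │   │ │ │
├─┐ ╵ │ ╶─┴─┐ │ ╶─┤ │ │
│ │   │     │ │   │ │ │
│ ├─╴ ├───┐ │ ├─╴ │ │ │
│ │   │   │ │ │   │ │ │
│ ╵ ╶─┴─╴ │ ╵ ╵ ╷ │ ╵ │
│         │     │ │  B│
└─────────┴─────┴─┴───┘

Counting cells with exactly 2 passages:
Total corridor cells: 95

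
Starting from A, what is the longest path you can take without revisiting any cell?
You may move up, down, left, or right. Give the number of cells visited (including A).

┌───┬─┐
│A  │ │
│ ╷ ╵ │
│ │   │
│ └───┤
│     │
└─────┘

Finding longest simple path using DFS:
Start: (0, 0)
Longest path visits 5 cells
Path: A → down → down → right → right

Solution:

┌───┬─┐
│A  │ │
│ ╷ ╵ │
│↓│   │
│ └───┤
│↳ → B│
└─────┘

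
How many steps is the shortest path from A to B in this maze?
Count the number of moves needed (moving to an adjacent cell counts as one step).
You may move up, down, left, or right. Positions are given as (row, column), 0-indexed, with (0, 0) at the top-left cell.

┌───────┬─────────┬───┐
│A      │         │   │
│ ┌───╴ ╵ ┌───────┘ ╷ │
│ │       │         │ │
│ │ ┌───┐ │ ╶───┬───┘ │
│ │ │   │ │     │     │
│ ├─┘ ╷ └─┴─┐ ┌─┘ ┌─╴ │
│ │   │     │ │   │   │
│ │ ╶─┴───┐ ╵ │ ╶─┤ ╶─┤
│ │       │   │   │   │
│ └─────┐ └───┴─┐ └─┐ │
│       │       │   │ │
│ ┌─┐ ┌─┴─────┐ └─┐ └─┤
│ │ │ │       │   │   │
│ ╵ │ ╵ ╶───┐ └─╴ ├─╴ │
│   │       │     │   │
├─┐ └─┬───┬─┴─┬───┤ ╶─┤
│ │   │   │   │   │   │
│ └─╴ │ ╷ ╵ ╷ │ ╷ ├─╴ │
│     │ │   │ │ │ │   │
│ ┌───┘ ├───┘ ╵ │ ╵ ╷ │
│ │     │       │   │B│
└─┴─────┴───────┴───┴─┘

Using BFS to find shortest path:
Start: (0, 0), End: (10, 10)
Path found:
(0,0) → (1,0) → (2,0) → (3,0) → (4,0) → (5,0) → (5,1) → (5,2) → (6,2) → (7,2) → (7,3) → (6,3) → (6,4) → (6,5) → (6,6) → (7,6) → (7,7) → (7,8) → (6,8) → (6,7) → (5,7) → (5,6) → (5,5) → (5,4) → (4,4) → (4,3) → (4,2) → (4,1) → (3,1) → (3,2) → (2,2) → (2,3) → (3,3) → (3,4) → (3,5) → (4,5) → (4,6) → (3,6) → (2,6) → (2,5) → (1,5) → (1,6) → (1,7) → (1,8) → (1,9) → (0,9) → (0,10) → (1,10) → (2,10) → (2,9) → (2,8) → (3,8) → (3,7) → (4,7) → (4,8) → (5,8) → (5,9) → (6,9) → (6,10) → (7,10) → (7,9) → (8,9) → (8,10) → (9,10) → (10,10)
Number of steps: 64

Solution:

┌───────┬─────────┬───┐
│A      │         │↱ ↓│
│ ┌───╴ ╵ ┌───────┘ ╷ │
│↓│       │↱ → → → ↑│↓│
│ │ ┌───┐ │ ╶───┬───┘ │
│↓│ │↱ ↓│ │↑ ↰  │↓ ← ↲│
│ ├─┘ ╷ └─┴─┐ ┌─┘ ┌─╴ │
│↓│↱ ↑│↳ → ↓│↑│↓ ↲│   │
│ │ ╶─┴───┐ ╵ │ ╶─┤ ╶─┤
│↓│↑ ← ← ↰│↳ ↑│↳ ↓│   │
│ └─────┐ └───┴─┐ └─┐ │
│↳ → ↓  │↑ ← ← ↰│↳ ↓│ │
│ ┌─┐ ┌─┴─────┐ └─┐ └─┤
│ │ │↓│↱ → → ↓│↑ ↰│↳ ↓│
│ ╵ │ ╵ ╶───┐ └─╴ ├─╴ │
│   │↳ ↑    │↳ → ↑│↓ ↲│
├─┐ └─┬───┬─┴─┬───┤ ╶─┤
│ │   │   │   │   │↳ ↓│
│ └─╴ │ ╷ ╵ ╷ │ ╷ ├─╴ │
│     │ │   │ │ │ │  ↓│
│ ┌───┘ ├───┘ ╵ │ ╵ ╷ │
│ │     │       │   │B│
└─┴─────┴───────┴───┴─┘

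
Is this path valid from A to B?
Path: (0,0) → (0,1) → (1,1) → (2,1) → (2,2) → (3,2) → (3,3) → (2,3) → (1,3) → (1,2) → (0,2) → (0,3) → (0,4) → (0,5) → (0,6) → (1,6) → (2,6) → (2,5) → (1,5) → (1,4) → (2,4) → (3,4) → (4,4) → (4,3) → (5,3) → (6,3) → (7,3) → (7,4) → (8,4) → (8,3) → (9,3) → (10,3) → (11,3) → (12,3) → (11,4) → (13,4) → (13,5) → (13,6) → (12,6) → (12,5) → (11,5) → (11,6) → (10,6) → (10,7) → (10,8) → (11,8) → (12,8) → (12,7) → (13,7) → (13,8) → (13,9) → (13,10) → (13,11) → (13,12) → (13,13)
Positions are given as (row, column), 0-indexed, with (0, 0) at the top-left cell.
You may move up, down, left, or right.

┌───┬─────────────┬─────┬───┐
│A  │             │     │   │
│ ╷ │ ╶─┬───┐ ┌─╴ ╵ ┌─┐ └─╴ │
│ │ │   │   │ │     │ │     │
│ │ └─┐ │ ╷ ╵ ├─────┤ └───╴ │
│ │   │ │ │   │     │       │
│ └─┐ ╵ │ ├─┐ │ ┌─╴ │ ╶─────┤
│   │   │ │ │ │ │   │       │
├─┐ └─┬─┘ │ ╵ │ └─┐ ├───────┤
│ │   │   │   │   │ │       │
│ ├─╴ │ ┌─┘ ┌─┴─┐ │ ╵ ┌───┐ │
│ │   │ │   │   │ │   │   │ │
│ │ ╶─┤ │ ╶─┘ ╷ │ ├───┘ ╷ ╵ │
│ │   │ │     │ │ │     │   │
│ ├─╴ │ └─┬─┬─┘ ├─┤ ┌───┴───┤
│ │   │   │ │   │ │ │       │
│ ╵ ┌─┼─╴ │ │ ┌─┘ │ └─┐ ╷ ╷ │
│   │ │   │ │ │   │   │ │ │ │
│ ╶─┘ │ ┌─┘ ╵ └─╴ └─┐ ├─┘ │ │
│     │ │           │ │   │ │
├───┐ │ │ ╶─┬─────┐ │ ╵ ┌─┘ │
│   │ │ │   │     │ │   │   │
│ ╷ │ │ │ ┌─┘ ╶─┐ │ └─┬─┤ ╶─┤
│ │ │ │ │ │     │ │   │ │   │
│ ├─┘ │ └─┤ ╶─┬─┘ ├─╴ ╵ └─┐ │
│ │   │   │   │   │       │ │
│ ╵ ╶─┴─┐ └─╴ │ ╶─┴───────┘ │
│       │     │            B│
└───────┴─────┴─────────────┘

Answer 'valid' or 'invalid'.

Checking path validity:
Result: Invalid move at step 34: cannot move from (12, 3) to (11, 4).

invalid

Correct solution:

┌───┬─────────────┬─────┬───┐
│A ↓│↱ → → → ↓    │     │   │
│ ╷ │ ╶─┬───┐ ┌─╴ ╵ ┌─┐ └─╴ │
│ │↓│↑ ↰│↓ ↰│↓│     │ │     │
│ │ └─┐ │ ╷ ╵ ├─────┤ └───╴ │
│ │↳ ↓│↑│↓│↑ ↲│     │       │
│ └─┐ ╵ │ ├─┐ │ ┌─╴ │ ╶─────┤
│   │↳ ↑│↓│ │ │ │   │       │
├─┐ └─┬─┘ │ ╵ │ └─┐ ├───────┤
│ │   │↓ ↲│   │   │ │       │
│ ├─╴ │ ┌─┘ ┌─┴─┐ │ ╵ ┌───┐ │
│ │   │↓│   │   │ │   │   │ │
│ │ ╶─┤ │ ╶─┘ ╷ │ ├───┘ ╷ ╵ │
│ │   │↓│     │ │ │     │   │
│ ├─╴ │ └─┬─┬─┘ ├─┤ ┌───┴───┤
│ │   │↳ ↓│ │   │ │ │       │
│ ╵ ┌─┼─╴ │ │ ┌─┘ │ └─┐ ╷ ╷ │
│   │ │↓ ↲│ │ │   │   │ │ │ │
│ ╶─┘ │ ┌─┘ ╵ └─╴ └─┐ ├─┘ │ │
│     │↓│           │ │   │ │
├───┐ │ │ ╶─┬─────┐ │ ╵ ┌─┘ │
│   │ │↓│   │↱ → ↓│ │   │   │
│ ╷ │ │ │ ┌─┘ ╶─┐ │ └─┬─┤ ╶─┤
│ │ │ │↓│ │↱ ↑  │↓│   │ │   │
│ ├─┘ │ └─┤ ╶─┬─┘ ├─╴ ╵ └─┐ │
│ │   │↳ ↓│↑ ↰│↓ ↲│       │ │
│ ╵ ╶─┴─┐ └─╴ │ ╶─┴───────┘ │
│       │↳ → ↑│↳ → → → → → B│
└───────┴─────┴─────────────┘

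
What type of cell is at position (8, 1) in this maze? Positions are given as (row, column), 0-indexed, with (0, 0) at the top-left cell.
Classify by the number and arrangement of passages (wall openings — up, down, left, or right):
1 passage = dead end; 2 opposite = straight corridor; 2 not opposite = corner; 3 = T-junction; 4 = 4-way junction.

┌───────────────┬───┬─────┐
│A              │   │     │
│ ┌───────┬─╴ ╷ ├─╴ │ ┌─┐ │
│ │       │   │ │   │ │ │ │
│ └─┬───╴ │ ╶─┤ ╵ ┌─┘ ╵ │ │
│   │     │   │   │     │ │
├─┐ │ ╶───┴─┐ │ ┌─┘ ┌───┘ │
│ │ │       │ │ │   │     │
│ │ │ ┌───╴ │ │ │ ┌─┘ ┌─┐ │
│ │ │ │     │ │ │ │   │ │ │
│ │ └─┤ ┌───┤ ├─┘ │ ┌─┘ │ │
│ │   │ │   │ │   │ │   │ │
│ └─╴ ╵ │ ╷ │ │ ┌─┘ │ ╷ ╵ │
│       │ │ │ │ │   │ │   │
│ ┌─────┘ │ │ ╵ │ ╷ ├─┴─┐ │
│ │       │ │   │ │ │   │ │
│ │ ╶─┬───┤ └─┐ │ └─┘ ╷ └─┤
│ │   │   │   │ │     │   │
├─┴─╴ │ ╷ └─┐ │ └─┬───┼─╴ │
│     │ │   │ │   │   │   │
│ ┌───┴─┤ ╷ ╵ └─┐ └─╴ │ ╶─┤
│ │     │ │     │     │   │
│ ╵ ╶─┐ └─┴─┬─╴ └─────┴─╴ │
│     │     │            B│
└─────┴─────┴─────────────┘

Checking cell at (8, 1):
Number of passages: 2
Cell type: corner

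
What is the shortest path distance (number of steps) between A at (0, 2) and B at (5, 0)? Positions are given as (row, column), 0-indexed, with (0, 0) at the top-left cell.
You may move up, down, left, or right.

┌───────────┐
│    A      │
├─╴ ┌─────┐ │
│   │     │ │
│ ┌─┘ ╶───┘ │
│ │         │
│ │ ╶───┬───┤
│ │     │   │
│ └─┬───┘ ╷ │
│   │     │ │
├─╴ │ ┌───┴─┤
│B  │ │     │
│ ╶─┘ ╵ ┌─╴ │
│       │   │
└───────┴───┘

Finding path from (0, 2) to (5, 0):
Path: (0,2) → (0,1) → (1,1) → (1,0) → (2,0) → (3,0) → (4,0) → (4,1) → (5,1) → (5,0)
Distance: 9 steps

Solution:

┌───────────┐
│  ↓ A      │
├─╴ ┌─────┐ │
│↓ ↲│     │ │
│ ┌─┘ ╶───┘ │
│↓│         │
│ │ ╶───┬───┤
│↓│     │   │
│ └─┬───┘ ╷ │
│↳ ↓│     │ │
├─╴ │ ┌───┴─┤
│B ↲│ │     │
│ ╶─┘ ╵ ┌─╴ │
│       │   │
└───────┴───┘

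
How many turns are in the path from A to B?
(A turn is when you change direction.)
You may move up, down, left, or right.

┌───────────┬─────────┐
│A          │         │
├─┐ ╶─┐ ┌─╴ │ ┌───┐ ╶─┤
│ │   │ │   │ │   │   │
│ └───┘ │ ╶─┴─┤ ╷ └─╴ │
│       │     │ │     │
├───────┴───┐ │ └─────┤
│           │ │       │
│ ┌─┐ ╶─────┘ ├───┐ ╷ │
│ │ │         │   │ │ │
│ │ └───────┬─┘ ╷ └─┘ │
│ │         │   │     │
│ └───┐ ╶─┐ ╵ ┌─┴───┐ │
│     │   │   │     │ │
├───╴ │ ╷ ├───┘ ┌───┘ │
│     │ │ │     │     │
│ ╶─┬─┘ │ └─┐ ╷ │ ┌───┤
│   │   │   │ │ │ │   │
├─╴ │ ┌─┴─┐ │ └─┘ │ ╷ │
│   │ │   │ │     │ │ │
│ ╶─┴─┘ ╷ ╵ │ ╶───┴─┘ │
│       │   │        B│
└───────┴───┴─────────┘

Directions: right, right, right, right, right, down, left, down, right, right, down, down, left, left, left, left, up, left, left, down, down, down, right, right, down, left, left, down, right, down, left, down, right, right, right, up, right, down, right, up, up, left, up, up, left, up, right, right, down, right, up, right, up, right, down, right, right, down, down, left, left, down, down, left, left, down, right, right, right, right
Number of turns: 42

Solution:

┌───────────┬─────────┐
│A → → → → ↓│         │
├─┐ ╶─┐ ┌─╴ │ ┌───┐ ╶─┤
│ │   │ │↓ ↲│ │   │   │
│ └───┘ │ ╶─┴─┤ ╷ └─╴ │
│       │↳ → ↓│ │     │
├───────┴───┐ │ └─────┤
│↓ ← ↰      │↓│       │
│ ┌─┐ ╶─────┘ ├───┐ ╷ │
│↓│ │↑ ← ← ← ↲│↱ ↓│ │ │
│ │ └───────┬─┘ ╷ └─┘ │
│↓│    ↱ → ↓│↱ ↑│↳ → ↓│
│ └───┐ ╶─┐ ╵ ┌─┴───┐ │
│↳ → ↓│↑ ↰│↳ ↑│     │↓│
├───╴ │ ╷ ├───┘ ┌───┘ │
│↓ ← ↲│ │↑│     │↓ ← ↲│
│ ╶─┬─┘ │ └─┐ ╷ │ ┌───┤
│↳ ↓│   │↑ ↰│ │ │↓│   │
├─╴ │ ┌─┴─┐ │ └─┘ │ ╷ │
│↓ ↲│ │↱ ↓│↑│↓ ← ↲│ │ │
│ ╶─┴─┘ ╷ ╵ │ ╶───┴─┘ │
│↳ → → ↑│↳ ↑│↳ → → → B│
└───────┴───┴─────────┘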